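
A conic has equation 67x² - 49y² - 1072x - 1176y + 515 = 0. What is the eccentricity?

67(x² - 16x) -49(y² + 24y) = -515
Complete the square in x and y: 67(x - 8)² -49(y + 12)² = -515 + 4288 - 7056 = -3283
Divide through by -3283 to get (y + 12)²/67 - (x - 8)²/49 = 1.
Hyperbola, center (8, -12), transverse axis vertical; a² = 67, b² = 49.
c² = a² + b² = 116, so c = 2√29.
e = c/a = 2√29/√67 = 2√1943/67.

e = 2√1943/67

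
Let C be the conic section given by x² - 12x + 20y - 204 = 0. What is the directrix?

Only x is squared. Complete the square in x: (x - 6)² = -20(y - 12).
Vertex (6, 12); 4p = -20 so p = -5. Opens down.
Directrix is the horizontal line y = k − p = 12 − (-5) = 17.

y = 17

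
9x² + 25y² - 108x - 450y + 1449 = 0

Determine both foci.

9(x² - 12x) + 25(y² - 18y) = -1449
Completing the square gives 9(x - 6)² + 25(y - 9)² = -1449 + 324 + 2025 = 900.
Divide by 900: (x - 6)²/100 + (y - 9)²/36 = 1
Ellipse, center (6, 9), major axis horizontal; a² = 100, b² = 36.
c² = a² - b² = 100 - 36 = 64, so c = 8.
Foci lie on the horizontal axis through the center: (h ± c, k).

(-2, 9) and (14, 9)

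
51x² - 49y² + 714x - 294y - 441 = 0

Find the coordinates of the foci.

(-17, -3) and (3, -3)

Group the x- and y-terms: 51(x² + 14x) -49(y² + 6y) = 441
Completing the square gives 51(x + 7)² -49(y + 3)² = 441 + 2499 - 441 = 2499.
Dividing both sides by 2499: (x + 7)²/49 - (y + 3)²/51 = 1
Hyperbola, center (-7, -3), transverse axis horizontal; a² = 49, b² = 51.
c² = a² + b² = 49 + 51 = 100, so c = 10.
Foci lie on the horizontal axis through the center: (h ± c, k).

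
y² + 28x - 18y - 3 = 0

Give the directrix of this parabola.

x = 10

Only y is squared. Complete the square in y: (y - 9)² = -28(x - 3).
Vertex (3, 9); 4p = -28 so p = -7. Opens left.
Directrix is the vertical line x = h − p = 3 − (-7) = 10.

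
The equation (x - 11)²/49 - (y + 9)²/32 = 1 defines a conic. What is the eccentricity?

Center (11, -9). The positive term is the x-term, so the transverse axis is horizontal; a² = 49, b² = 32.
c² = a² + b² = 81, so c = 9.
e = c/a = 9/7.

e = 9/7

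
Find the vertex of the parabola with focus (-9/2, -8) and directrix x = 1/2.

The vertex is the midpoint between the focus and the directrix along the axis of symmetry.
Axis is horizontal (directrix is vertical). Vertex x-coordinate = (-9/2 + 1/2)/2 = -2; y-coordinate = -8.

(-2, -8)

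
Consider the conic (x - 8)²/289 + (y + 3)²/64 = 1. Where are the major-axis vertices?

Center (8, -3). The larger denominator 289 sits under the x-term, so the major axis is horizontal; a² = 289, b² = 64.
a = 17. Vertices at (h ± a, k).

(-9, -3) and (25, -3)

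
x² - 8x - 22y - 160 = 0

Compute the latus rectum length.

Only x is squared. Complete the square in x: (x - 4)² = 22(y + 8).
Vertex (4, -8); 4p = 22 so p = 11/2. Opens up.
Latus rectum length = |4p| = 22.

22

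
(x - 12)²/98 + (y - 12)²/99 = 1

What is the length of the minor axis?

14√2

Center (12, 12). The larger denominator 99 sits under the y-term, so the major axis is vertical; a² = 99, b² = 98.
b² = 98 so b = 7√2; the minor axis has length 2b = 14√2.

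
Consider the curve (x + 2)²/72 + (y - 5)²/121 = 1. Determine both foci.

Center (-2, 5). The larger denominator 121 sits under the y-term, so the major axis is vertical; a² = 121, b² = 72.
c² = a² - b² = 121 - 72 = 49, so c = 7.
Foci lie on the vertical axis through the center: (h, k ± c).

(-2, -2) and (-2, 12)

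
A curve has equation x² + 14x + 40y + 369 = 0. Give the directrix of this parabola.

y = 2

Only x is squared. Complete the square in x: (x + 7)² = -40(y + 8).
Vertex (-7, -8); 4p = -40 so p = -10. Opens down.
Directrix is the horizontal line y = k − p = -8 − (-10) = 2.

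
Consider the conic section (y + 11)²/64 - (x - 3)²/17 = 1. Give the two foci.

Center (3, -11). The positive term is the y-term, so the transverse axis is vertical; a² = 64, b² = 17.
c² = a² + b² = 64 + 17 = 81, so c = 9.
Foci lie on the vertical axis through the center: (h, k ± c).

(3, -20) and (3, -2)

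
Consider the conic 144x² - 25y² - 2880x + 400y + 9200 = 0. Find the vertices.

(5, 8) and (15, 8)

144(x² - 20x) -25(y² - 16y) = -9200
Complete the square in x and y: 144(x - 10)² -25(y - 8)² = -9200 + 14400 - 1600 = 3600
Divide by 3600: (x - 10)²/25 - (y - 8)²/144 = 1
Hyperbola, center (10, 8), transverse axis horizontal; a² = 25, b² = 144.
a = 5. Vertices at (h ± a, k).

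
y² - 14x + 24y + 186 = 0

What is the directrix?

Only y is squared. Complete the square in y: (y + 12)² = 14(x - 3).
Vertex (3, -12); 4p = 14 so p = 7/2. Opens right.
Directrix is the vertical line x = h − p = 3 − (7/2) = -1/2.

x = -1/2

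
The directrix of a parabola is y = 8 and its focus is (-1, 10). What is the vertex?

(-1, 9)

The vertex is the midpoint between the focus and the directrix along the axis of symmetry.
Axis is vertical (directrix is horizontal). Vertex y-coordinate = (10 + 8)/2 = 9; x-coordinate = -1.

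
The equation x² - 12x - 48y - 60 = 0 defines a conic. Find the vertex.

(6, -2)

Only x is squared. Complete the square in x: (x - 6)² = 48(y + 2).
Vertex (6, -2); 4p = 48 so p = 12. Opens up.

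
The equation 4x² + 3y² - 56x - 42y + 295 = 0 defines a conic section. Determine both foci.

(7, 5) and (7, 9)

Group: 4(x² - 14x) + 3(y² - 14y) = -295
Completing the square gives 4(x - 7)² + 3(y - 7)² = -295 + 196 + 147 = 48.
Divide by 48: (x - 7)²/12 + (y - 7)²/16 = 1
Ellipse, center (7, 7), major axis vertical; a² = 16, b² = 12.
c² = a² - b² = 16 - 12 = 4, so c = 2.
Foci lie on the vertical axis through the center: (h, k ± c).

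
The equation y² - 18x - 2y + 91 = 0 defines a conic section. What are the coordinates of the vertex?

(5, 1)

Only y is squared. Complete the square in y: (y - 1)² = 18(x - 5).
Vertex (5, 1); 4p = 18 so p = 9/2. Opens right.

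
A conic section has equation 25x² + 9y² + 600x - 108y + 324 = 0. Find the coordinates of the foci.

(-12, -10) and (-12, 22)

Rearranging, 25(x² + 24x) + 9(y² - 12y) = -324.
Completing the square gives 25(x + 12)² + 9(y - 6)² = -324 + 3600 + 324 = 3600.
Dividing both sides by 3600: (x + 12)²/144 + (y - 6)²/400 = 1
Ellipse, center (-12, 6), major axis vertical; a² = 400, b² = 144.
c² = a² - b² = 400 - 144 = 256, so c = 16.
Foci lie on the vertical axis through the center: (h, k ± c).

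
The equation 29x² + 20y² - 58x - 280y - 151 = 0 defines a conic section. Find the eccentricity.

e = 3√29/29

Collect terms: 29(x² - 2x) + 20(y² - 14y) = 151
Complete the square: 29(x - 1)² + 20(y - 7)² = 151 + 29 + 980 = 1160
Dividing both sides by 1160: (x - 1)²/40 + (y - 7)²/58 = 1
Ellipse, center (1, 7), major axis vertical; a² = 58, b² = 40.
c² = a² - b² = 18, so c = 3√2.
e = c/a = 3√2/√58 = 3√29/29.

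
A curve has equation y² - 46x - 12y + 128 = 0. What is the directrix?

x = -19/2

Only y is squared. Complete the square in y: (y - 6)² = 46(x - 2).
Vertex (2, 6); 4p = 46 so p = 23/2. Opens right.
Directrix is the vertical line x = h − p = 2 − (23/2) = -19/2.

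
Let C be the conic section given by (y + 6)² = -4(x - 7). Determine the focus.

Vertex (7, -6); 4p = -4 so p = -1. Opens left.
Focus is p units from the vertex along the axis: (h + p, k).

(6, -6)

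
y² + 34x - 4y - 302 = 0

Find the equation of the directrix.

Only y is squared. Complete the square in y: (y - 2)² = -34(x - 9).
Vertex (9, 2); 4p = -34 so p = -17/2. Opens left.
Directrix is the vertical line x = h − p = 9 − (-17/2) = 35/2.

x = 35/2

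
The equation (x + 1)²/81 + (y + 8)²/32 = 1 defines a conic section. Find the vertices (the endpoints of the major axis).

Center (-1, -8). The larger denominator 81 sits under the x-term, so the major axis is horizontal; a² = 81, b² = 32.
a = 9. Vertices at (h ± a, k).

(-10, -8) and (8, -8)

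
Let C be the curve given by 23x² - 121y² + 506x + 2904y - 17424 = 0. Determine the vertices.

(-22, 12) and (0, 12)

23(x² + 22x) -121(y² - 24y) = 17424
Complete the square in x and y: 23(x + 11)² -121(y - 12)² = 17424 + 2783 - 17424 = 2783
Dividing both sides by 2783: (x + 11)²/121 - (y - 12)²/23 = 1
Hyperbola, center (-11, 12), transverse axis horizontal; a² = 121, b² = 23.
a = 11. Vertices at (h ± a, k).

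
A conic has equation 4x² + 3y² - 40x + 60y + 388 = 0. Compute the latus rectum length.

Group the x- and y-terms: 4(x² - 10x) + 3(y² + 20y) = -388
Complete the square in x and y: 4(x - 5)² + 3(y + 10)² = -388 + 100 + 300 = 12
Dividing both sides by 12: (x - 5)²/3 + (y + 10)²/4 = 1
Ellipse, center (5, -10), major axis vertical; a² = 4, b² = 3.
Latus rectum length = 2b²/a = 2·3/2 = 3.

3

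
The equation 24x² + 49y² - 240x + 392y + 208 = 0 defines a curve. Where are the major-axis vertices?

(-2, -4) and (12, -4)

Collect terms: 24(x² - 10x) + 49(y² + 8y) = -208
24(x - 5)² + 49(y + 4)² = -208 + 600 + 784 = 1176
Dividing both sides by 1176: (x - 5)²/49 + (y + 4)²/24 = 1
Ellipse, center (5, -4), major axis horizontal; a² = 49, b² = 24.
a = 7. Vertices at (h ± a, k).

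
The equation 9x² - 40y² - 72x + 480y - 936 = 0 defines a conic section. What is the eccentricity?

9(x² - 8x) -40(y² - 12y) = 936
9(x - 4)² -40(y - 6)² = 936 + 144 - 1440 = -360
Divide through by -360 to get (y - 6)²/9 - (x - 4)²/40 = 1.
Hyperbola, center (4, 6), transverse axis vertical; a² = 9, b² = 40.
c² = a² + b² = 49, so c = 7.
e = c/a = 7/3.

e = 7/3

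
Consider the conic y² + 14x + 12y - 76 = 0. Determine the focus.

(9/2, -6)

Only y is squared. Complete the square in y: (y + 6)² = -14(x - 8).
Vertex (8, -6); 4p = -14 so p = -7/2. Opens left.
Focus is p units from the vertex along the axis: (h + p, k).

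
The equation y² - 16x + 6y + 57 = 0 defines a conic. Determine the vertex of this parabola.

(3, -3)

Only y is squared. Complete the square in y: (y + 3)² = 16(x - 3).
Vertex (3, -3); 4p = 16 so p = 4. Opens right.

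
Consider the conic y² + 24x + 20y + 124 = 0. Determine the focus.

(-7, -10)

Only y is squared. Complete the square in y: (y + 10)² = -24(x + 1).
Vertex (-1, -10); 4p = -24 so p = -6. Opens left.
Focus is p units from the vertex along the axis: (h + p, k).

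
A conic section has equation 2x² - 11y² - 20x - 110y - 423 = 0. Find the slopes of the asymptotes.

√22/11 and -√22/11

Group the x- and y-terms: 2(x² - 10x) -11(y² + 10y) = 423
2(x - 5)² -11(y + 5)² = 423 + 50 - 275 = 198
Divide through by 198 to get (x - 5)²/99 - (y + 5)²/18 = 1.
Hyperbola, center (5, -5), transverse axis horizontal; a² = 99, b² = 18.
For a horizontal hyperbola the asymptotes have slope ±b/a.
Here that is ±3√2/3√11 = ±√22/11.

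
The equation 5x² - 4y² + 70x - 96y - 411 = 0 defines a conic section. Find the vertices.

(-11, -12) and (-3, -12)

Collect terms: 5(x² + 14x) -4(y² + 24y) = 411
Complete the square in x and y: 5(x + 7)² -4(y + 12)² = 411 + 245 - 576 = 80
Dividing both sides by 80: (x + 7)²/16 - (y + 12)²/20 = 1
Hyperbola, center (-7, -12), transverse axis horizontal; a² = 16, b² = 20.
a = 4. Vertices at (h ± a, k).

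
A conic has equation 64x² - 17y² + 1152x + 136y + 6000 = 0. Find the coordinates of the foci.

Group the x- and y-terms: 64(x² + 18x) -17(y² - 8y) = -6000
Completing the square gives 64(x + 9)² -17(y - 4)² = -6000 + 5184 - 272 = -1088.
Dividing both sides by -1088: (y - 4)²/64 - (x + 9)²/17 = 1
Hyperbola, center (-9, 4), transverse axis vertical; a² = 64, b² = 17.
c² = a² + b² = 64 + 17 = 81, so c = 9.
Foci lie on the vertical axis through the center: (h, k ± c).

(-9, -5) and (-9, 13)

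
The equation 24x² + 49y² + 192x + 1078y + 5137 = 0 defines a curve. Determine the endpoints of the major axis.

Collect terms: 24(x² + 8x) + 49(y² + 22y) = -5137
Complete the square: 24(x + 4)² + 49(y + 11)² = -5137 + 384 + 5929 = 1176
Dividing both sides by 1176: (x + 4)²/49 + (y + 11)²/24 = 1
Ellipse, center (-4, -11), major axis horizontal; a² = 49, b² = 24.
a = 7. Vertices at (h ± a, k).

(-11, -11) and (3, -11)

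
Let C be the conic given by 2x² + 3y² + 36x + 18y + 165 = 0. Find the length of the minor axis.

Group: 2(x² + 18x) + 3(y² + 6y) = -165
Complete the square: 2(x + 9)² + 3(y + 3)² = -165 + 162 + 27 = 24
Divide by 24: (x + 9)²/12 + (y + 3)²/8 = 1
Ellipse, center (-9, -3), major axis horizontal; a² = 12, b² = 8.
b² = 8 so b = 2√2; the minor axis has length 2b = 4√2.

4√2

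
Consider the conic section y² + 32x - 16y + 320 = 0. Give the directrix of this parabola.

Only y is squared. Complete the square in y: (y - 8)² = -32(x + 8).
Vertex (-8, 8); 4p = -32 so p = -8. Opens left.
Directrix is the vertical line x = h − p = -8 − (-8) = 0.

x = 0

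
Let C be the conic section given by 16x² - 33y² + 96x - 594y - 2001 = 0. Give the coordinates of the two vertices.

(-3, -13) and (-3, -5)

Group the x- and y-terms: 16(x² + 6x) -33(y² + 18y) = 2001
Completing the square gives 16(x + 3)² -33(y + 9)² = 2001 + 144 - 2673 = -528.
Divide by -528: (y + 9)²/16 - (x + 3)²/33 = 1
Hyperbola, center (-3, -9), transverse axis vertical; a² = 16, b² = 33.
a = 4. Vertices at (h, k ± a).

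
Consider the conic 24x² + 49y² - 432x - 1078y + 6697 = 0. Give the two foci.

(4, 11) and (14, 11)

Collect terms: 24(x² - 18x) + 49(y² - 22y) = -6697
Complete the square: 24(x - 9)² + 49(y - 11)² = -6697 + 1944 + 5929 = 1176
Divide through by 1176 to get (x - 9)²/49 + (y - 11)²/24 = 1.
Ellipse, center (9, 11), major axis horizontal; a² = 49, b² = 24.
c² = a² - b² = 49 - 24 = 25, so c = 5.
Foci lie on the horizontal axis through the center: (h ± c, k).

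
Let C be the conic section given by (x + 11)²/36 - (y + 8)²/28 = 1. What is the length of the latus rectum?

Center (-11, -8). The positive term is the x-term, so the transverse axis is horizontal; a² = 36, b² = 28.
Latus rectum length = 2b²/a = 2·28/6 = 28/3.

28/3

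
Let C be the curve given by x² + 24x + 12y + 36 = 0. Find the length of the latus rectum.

Only x is squared. Complete the square in x: (x + 12)² = -12(y - 9).
Vertex (-12, 9); 4p = -12 so p = -3. Opens down.
Latus rectum length = |4p| = 12.

12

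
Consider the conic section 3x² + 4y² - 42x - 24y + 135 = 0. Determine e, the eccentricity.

Group: 3(x² - 14x) + 4(y² - 6y) = -135
Complete the square: 3(x - 7)² + 4(y - 3)² = -135 + 147 + 36 = 48
Dividing both sides by 48: (x - 7)²/16 + (y - 3)²/12 = 1
Ellipse, center (7, 3), major axis horizontal; a² = 16, b² = 12.
c² = a² - b² = 4, so c = 2.
e = c/a = 2/4 = 1/2.

e = 1/2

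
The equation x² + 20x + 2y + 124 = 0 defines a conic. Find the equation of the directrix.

Only x is squared. Complete the square in x: (x + 10)² = -2(y + 12).
Vertex (-10, -12); 4p = -2 so p = -1/2. Opens down.
Directrix is the horizontal line y = k − p = -12 − (-1/2) = -23/2.

y = -23/2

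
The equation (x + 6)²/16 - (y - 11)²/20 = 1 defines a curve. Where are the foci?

Center (-6, 11). The positive term is the x-term, so the transverse axis is horizontal; a² = 16, b² = 20.
c² = a² + b² = 16 + 20 = 36, so c = 6.
Foci lie on the horizontal axis through the center: (h ± c, k).

(-12, 11) and (0, 11)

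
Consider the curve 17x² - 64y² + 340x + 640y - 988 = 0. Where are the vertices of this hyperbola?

(-18, 5) and (-2, 5)

17(x² + 20x) -64(y² - 10y) = 988
17(x + 10)² -64(y - 5)² = 988 + 1700 - 1600 = 1088
Divide through by 1088 to get (x + 10)²/64 - (y - 5)²/17 = 1.
Hyperbola, center (-10, 5), transverse axis horizontal; a² = 64, b² = 17.
a = 8. Vertices at (h ± a, k).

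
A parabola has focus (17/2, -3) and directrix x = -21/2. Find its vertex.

(-1, -3)

The vertex is the midpoint between the focus and the directrix along the axis of symmetry.
Axis is horizontal (directrix is vertical). Vertex x-coordinate = (17/2 + (-21/2))/2 = -1; y-coordinate = -3.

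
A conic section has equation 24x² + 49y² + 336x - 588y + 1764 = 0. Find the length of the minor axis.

Rearranging, 24(x² + 14x) + 49(y² - 12y) = -1764.
Complete the square: 24(x + 7)² + 49(y - 6)² = -1764 + 1176 + 1764 = 1176
Divide through by 1176 to get (x + 7)²/49 + (y - 6)²/24 = 1.
Ellipse, center (-7, 6), major axis horizontal; a² = 49, b² = 24.
b² = 24 so b = 2√6; the minor axis has length 2b = 4√6.

4√6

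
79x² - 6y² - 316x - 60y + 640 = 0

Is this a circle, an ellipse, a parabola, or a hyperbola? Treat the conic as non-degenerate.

hyperbola

No xy term. Coefficients of x² and y² are A = 79, C = -6.
A and C have opposite signs ⇒ hyperbola.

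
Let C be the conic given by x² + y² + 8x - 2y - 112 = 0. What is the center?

(-4, 1)

(x² + 8x) + (y² - 2y) = 112
(x + 4)² + (y - 1)² = 112 + 16 + 1 = 129
So (x + 4)² + (y - 1)² = 129.
Circle centered at (-4, 1) with r² = 129.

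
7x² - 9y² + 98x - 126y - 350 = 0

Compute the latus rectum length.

28/3

Group the x- and y-terms: 7(x² + 14x) -9(y² + 14y) = 350
Completing the square gives 7(x + 7)² -9(y + 7)² = 350 + 343 - 441 = 252.
Divide through by 252 to get (x + 7)²/36 - (y + 7)²/28 = 1.
Hyperbola, center (-7, -7), transverse axis horizontal; a² = 36, b² = 28.
Latus rectum length = 2b²/a = 2·28/6 = 28/3.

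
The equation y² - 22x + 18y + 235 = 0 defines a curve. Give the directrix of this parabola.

Only y is squared. Complete the square in y: (y + 9)² = 22(x - 7).
Vertex (7, -9); 4p = 22 so p = 11/2. Opens right.
Directrix is the vertical line x = h − p = 7 − (11/2) = 3/2.

x = 3/2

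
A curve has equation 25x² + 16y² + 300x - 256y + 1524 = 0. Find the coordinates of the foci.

Rearranging, 25(x² + 12x) + 16(y² - 16y) = -1524.
Completing the square gives 25(x + 6)² + 16(y - 8)² = -1524 + 900 + 1024 = 400.
Divide by 400: (x + 6)²/16 + (y - 8)²/25 = 1
Ellipse, center (-6, 8), major axis vertical; a² = 25, b² = 16.
c² = a² - b² = 25 - 16 = 9, so c = 3.
Foci lie on the vertical axis through the center: (h, k ± c).

(-6, 5) and (-6, 11)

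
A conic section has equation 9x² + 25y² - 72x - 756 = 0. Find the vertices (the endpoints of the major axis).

Collect terms: 9(x² - 8x) + 25y² = 756
Completing the square gives 9(x - 4)² + 25y² = 756 + 144 + 0 = 900.
Divide through by 900 to get (x - 4)²/100 + y²/36 = 1.
Ellipse, center (4, 0), major axis horizontal; a² = 100, b² = 36.
a = 10. Vertices at (h ± a, k).

(-6, 0) and (14, 0)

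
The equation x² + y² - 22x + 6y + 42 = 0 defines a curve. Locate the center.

Group: (x² - 22x) + (y² + 6y) = -42
(x - 11)² + (y + 3)² = -42 + 121 + 9 = 88
So (x - 11)² + (y + 3)² = 88.
Circle centered at (11, -3) with r² = 88.

(11, -3)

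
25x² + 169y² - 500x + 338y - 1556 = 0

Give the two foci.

(-2, -1) and (22, -1)

Group: 25(x² - 20x) + 169(y² + 2y) = 1556
25(x - 10)² + 169(y + 1)² = 1556 + 2500 + 169 = 4225
Dividing both sides by 4225: (x - 10)²/169 + (y + 1)²/25 = 1
Ellipse, center (10, -1), major axis horizontal; a² = 169, b² = 25.
c² = a² - b² = 169 - 25 = 144, so c = 12.
Foci lie on the horizontal axis through the center: (h ± c, k).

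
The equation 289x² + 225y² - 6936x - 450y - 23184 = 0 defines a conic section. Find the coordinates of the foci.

(12, -7) and (12, 9)

Collect terms: 289(x² - 24x) + 225(y² - 2y) = 23184
Complete the square: 289(x - 12)² + 225(y - 1)² = 23184 + 41616 + 225 = 65025
Divide by 65025: (x - 12)²/225 + (y - 1)²/289 = 1
Ellipse, center (12, 1), major axis vertical; a² = 289, b² = 225.
c² = a² - b² = 289 - 225 = 64, so c = 8.
Foci lie on the vertical axis through the center: (h, k ± c).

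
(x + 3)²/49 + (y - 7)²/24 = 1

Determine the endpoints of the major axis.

Center (-3, 7). The larger denominator 49 sits under the x-term, so the major axis is horizontal; a² = 49, b² = 24.
a = 7. Vertices at (h ± a, k).

(-10, 7) and (4, 7)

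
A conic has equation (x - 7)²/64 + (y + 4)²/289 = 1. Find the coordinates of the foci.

Center (7, -4). The larger denominator 289 sits under the y-term, so the major axis is vertical; a² = 289, b² = 64.
c² = a² - b² = 289 - 64 = 225, so c = 15.
Foci lie on the vertical axis through the center: (h, k ± c).

(7, -19) and (7, 11)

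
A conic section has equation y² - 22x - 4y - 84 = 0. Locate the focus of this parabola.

(3/2, 2)

Only y is squared. Complete the square in y: (y - 2)² = 22(x + 4).
Vertex (-4, 2); 4p = 22 so p = 11/2. Opens right.
Focus is p units from the vertex along the axis: (h + p, k).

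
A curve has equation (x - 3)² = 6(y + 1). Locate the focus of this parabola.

Vertex (3, -1); 4p = 6 so p = 3/2. Opens up.
Focus is p units from the vertex along the axis: (h, k + p).

(3, 1/2)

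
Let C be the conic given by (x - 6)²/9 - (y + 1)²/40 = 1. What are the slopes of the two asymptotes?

Center (6, -1). The positive term is the x-term, so the transverse axis is horizontal; a² = 9, b² = 40.
For a horizontal hyperbola the asymptotes have slope ±b/a.
Here that is ±2√10/3.

2√10/3 and -2√10/3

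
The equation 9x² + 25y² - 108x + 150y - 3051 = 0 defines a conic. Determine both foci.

Group: 9(x² - 12x) + 25(y² + 6y) = 3051
Complete the square in x and y: 9(x - 6)² + 25(y + 3)² = 3051 + 324 + 225 = 3600
Dividing both sides by 3600: (x - 6)²/400 + (y + 3)²/144 = 1
Ellipse, center (6, -3), major axis horizontal; a² = 400, b² = 144.
c² = a² - b² = 400 - 144 = 256, so c = 16.
Foci lie on the horizontal axis through the center: (h ± c, k).

(-10, -3) and (22, -3)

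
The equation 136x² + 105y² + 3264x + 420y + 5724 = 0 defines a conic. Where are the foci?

Group the x- and y-terms: 136(x² + 24x) + 105(y² + 4y) = -5724
Complete the square: 136(x + 12)² + 105(y + 2)² = -5724 + 19584 + 420 = 14280
Dividing both sides by 14280: (x + 12)²/105 + (y + 2)²/136 = 1
Ellipse, center (-12, -2), major axis vertical; a² = 136, b² = 105.
c² = a² - b² = 136 - 105 = 31, so c = √31.
Foci lie on the vertical axis through the center: (h, k ± c).

(-12, -2 - √31) and (-12, -2 + √31)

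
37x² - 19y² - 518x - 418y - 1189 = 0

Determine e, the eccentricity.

e = 2√266/19

Group: 37(x² - 14x) -19(y² + 22y) = 1189
Complete the square: 37(x - 7)² -19(y + 11)² = 1189 + 1813 - 2299 = 703
Dividing both sides by 703: (x - 7)²/19 - (y + 11)²/37 = 1
Hyperbola, center (7, -11), transverse axis horizontal; a² = 19, b² = 37.
c² = a² + b² = 56, so c = 2√14.
e = c/a = 2√14/√19 = 2√266/19.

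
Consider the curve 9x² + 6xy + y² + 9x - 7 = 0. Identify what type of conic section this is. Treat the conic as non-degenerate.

parabola

A = 9, B = 6, C = 1.
Discriminant B² − 4AC = 6² − 4·9·1 = 0.
B² − 4AC = 0 ⇒ parabola.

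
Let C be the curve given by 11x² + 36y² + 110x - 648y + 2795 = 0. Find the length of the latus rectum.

11/3

Group the x- and y-terms: 11(x² + 10x) + 36(y² - 18y) = -2795
Completing the square gives 11(x + 5)² + 36(y - 9)² = -2795 + 275 + 2916 = 396.
Divide by 396: (x + 5)²/36 + (y - 9)²/11 = 1
Ellipse, center (-5, 9), major axis horizontal; a² = 36, b² = 11.
Latus rectum length = 2b²/a = 2·11/6 = 11/3.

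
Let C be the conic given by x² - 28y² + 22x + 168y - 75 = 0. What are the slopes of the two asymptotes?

Collect terms: (x² + 22x) -28(y² - 6y) = 75
Complete the square: (x + 11)² -28(y - 3)² = 75 + 121 - 252 = -56
Divide by -56: (y - 3)²/2 - (x + 11)²/56 = 1
Hyperbola, center (-11, 3), transverse axis vertical; a² = 2, b² = 56.
For a vertical hyperbola the asymptotes have slope ±a/b.
Here that is ±√2/2√14 = ±√7/14.

√7/14 and -√7/14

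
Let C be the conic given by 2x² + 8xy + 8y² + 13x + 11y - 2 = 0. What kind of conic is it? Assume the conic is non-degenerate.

parabola

A = 2, B = 8, C = 8.
Discriminant B² − 4AC = 8² − 4·2·8 = 0.
B² − 4AC = 0 ⇒ parabola.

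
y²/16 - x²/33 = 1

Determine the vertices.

(0, -4) and (0, 4)

Center (0, 0). The positive term is the y-term, so the transverse axis is vertical; a² = 16, b² = 33.
a = 4. Vertices at (h, k ± a).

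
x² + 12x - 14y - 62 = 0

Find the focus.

Only x is squared. Complete the square in x: (x + 6)² = 14(y + 7).
Vertex (-6, -7); 4p = 14 so p = 7/2. Opens up.
Focus is p units from the vertex along the axis: (h, k + p).

(-6, -7/2)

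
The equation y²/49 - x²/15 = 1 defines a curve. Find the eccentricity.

Center (0, 0). The positive term is the y-term, so the transverse axis is vertical; a² = 49, b² = 15.
c² = a² + b² = 64, so c = 8.
e = c/a = 8/7.

e = 8/7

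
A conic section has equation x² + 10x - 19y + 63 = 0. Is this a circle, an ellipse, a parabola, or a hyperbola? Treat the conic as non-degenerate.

parabola

No xy term. Coefficients of x² and y² are A = 1, C = 0.
Exactly one squared variable ⇒ parabola.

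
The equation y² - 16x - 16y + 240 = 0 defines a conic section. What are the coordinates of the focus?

(15, 8)

Only y is squared. Complete the square in y: (y - 8)² = 16(x - 11).
Vertex (11, 8); 4p = 16 so p = 4. Opens right.
Focus is p units from the vertex along the axis: (h + p, k).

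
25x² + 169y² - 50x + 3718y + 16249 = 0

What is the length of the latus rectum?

50/13

Group the x- and y-terms: 25(x² - 2x) + 169(y² + 22y) = -16249
Complete the square: 25(x - 1)² + 169(y + 11)² = -16249 + 25 + 20449 = 4225
Divide by 4225: (x - 1)²/169 + (y + 11)²/25 = 1
Ellipse, center (1, -11), major axis horizontal; a² = 169, b² = 25.
Latus rectum length = 2b²/a = 2·25/13 = 50/13.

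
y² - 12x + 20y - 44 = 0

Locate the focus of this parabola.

(-9, -10)

Only y is squared. Complete the square in y: (y + 10)² = 12(x + 12).
Vertex (-12, -10); 4p = 12 so p = 3. Opens right.
Focus is p units from the vertex along the axis: (h + p, k).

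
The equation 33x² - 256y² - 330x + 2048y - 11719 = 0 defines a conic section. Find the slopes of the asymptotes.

√33/16 and -√33/16

Group: 33(x² - 10x) -256(y² - 8y) = 11719
33(x - 5)² -256(y - 4)² = 11719 + 825 - 4096 = 8448
Dividing both sides by 8448: (x - 5)²/256 - (y - 4)²/33 = 1
Hyperbola, center (5, 4), transverse axis horizontal; a² = 256, b² = 33.
For a horizontal hyperbola the asymptotes have slope ±b/a.
Here that is ±√33/16.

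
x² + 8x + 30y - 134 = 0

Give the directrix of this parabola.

y = 25/2

Only x is squared. Complete the square in x: (x + 4)² = -30(y - 5).
Vertex (-4, 5); 4p = -30 so p = -15/2. Opens down.
Directrix is the horizontal line y = k − p = 5 − (-15/2) = 25/2.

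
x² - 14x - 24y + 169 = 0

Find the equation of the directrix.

Only x is squared. Complete the square in x: (x - 7)² = 24(y - 5).
Vertex (7, 5); 4p = 24 so p = 6. Opens up.
Directrix is the horizontal line y = k − p = 5 − (6) = -1.

y = -1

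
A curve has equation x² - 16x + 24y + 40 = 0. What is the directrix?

Only x is squared. Complete the square in x: (x - 8)² = -24(y - 1).
Vertex (8, 1); 4p = -24 so p = -6. Opens down.
Directrix is the horizontal line y = k − p = 1 − (-6) = 7.

y = 7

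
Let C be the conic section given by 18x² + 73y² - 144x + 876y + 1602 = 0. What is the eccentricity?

Collect terms: 18(x² - 8x) + 73(y² + 12y) = -1602
Completing the square gives 18(x - 4)² + 73(y + 6)² = -1602 + 288 + 2628 = 1314.
Dividing both sides by 1314: (x - 4)²/73 + (y + 6)²/18 = 1
Ellipse, center (4, -6), major axis horizontal; a² = 73, b² = 18.
c² = a² - b² = 55, so c = √55.
e = c/a = √55/√73 = √4015/73.

e = √4015/73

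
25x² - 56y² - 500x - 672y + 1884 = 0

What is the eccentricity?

e = 9/5

Rearranging, 25(x² - 20x) -56(y² + 12y) = -1884.
25(x - 10)² -56(y + 6)² = -1884 + 2500 - 2016 = -1400
Divide by -1400: (y + 6)²/25 - (x - 10)²/56 = 1
Hyperbola, center (10, -6), transverse axis vertical; a² = 25, b² = 56.
c² = a² + b² = 81, so c = 9.
e = c/a = 9/5.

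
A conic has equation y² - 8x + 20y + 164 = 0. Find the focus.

Only y is squared. Complete the square in y: (y + 10)² = 8(x - 8).
Vertex (8, -10); 4p = 8 so p = 2. Opens right.
Focus is p units from the vertex along the axis: (h + p, k).

(10, -10)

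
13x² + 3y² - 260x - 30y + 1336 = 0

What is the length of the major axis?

2√13

Rearranging, 13(x² - 20x) + 3(y² - 10y) = -1336.
13(x - 10)² + 3(y - 5)² = -1336 + 1300 + 75 = 39
Dividing both sides by 39: (x - 10)²/3 + (y - 5)²/13 = 1
Ellipse, center (10, 5), major axis vertical; a² = 13, b² = 3.
a² = 13 so a = √13; the major axis has length 2a = 2√13.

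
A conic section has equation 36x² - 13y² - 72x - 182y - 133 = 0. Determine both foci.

(1, -14) and (1, 0)

Group the x- and y-terms: 36(x² - 2x) -13(y² + 14y) = 133
36(x - 1)² -13(y + 7)² = 133 + 36 - 637 = -468
Divide by -468: (y + 7)²/36 - (x - 1)²/13 = 1
Hyperbola, center (1, -7), transverse axis vertical; a² = 36, b² = 13.
c² = a² + b² = 36 + 13 = 49, so c = 7.
Foci lie on the vertical axis through the center: (h, k ± c).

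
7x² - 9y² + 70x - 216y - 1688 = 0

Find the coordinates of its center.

Group the x- and y-terms: 7(x² + 10x) -9(y² + 24y) = 1688
Completing the square gives 7(x + 5)² -9(y + 12)² = 1688 + 175 - 1296 = 567.
Dividing both sides by 567: (x + 5)²/81 - (y + 12)²/63 = 1
Hyperbola with center (-5, -12).

(-5, -12)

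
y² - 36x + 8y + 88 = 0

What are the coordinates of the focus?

(11, -4)

Only y is squared. Complete the square in y: (y + 4)² = 36(x - 2).
Vertex (2, -4); 4p = 36 so p = 9. Opens right.
Focus is p units from the vertex along the axis: (h + p, k).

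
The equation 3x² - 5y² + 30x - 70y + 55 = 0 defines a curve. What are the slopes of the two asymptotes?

Rearranging, 3(x² + 10x) -5(y² + 14y) = -55.
Complete the square: 3(x + 5)² -5(y + 7)² = -55 + 75 - 245 = -225
Dividing both sides by -225: (y + 7)²/45 - (x + 5)²/75 = 1
Hyperbola, center (-5, -7), transverse axis vertical; a² = 45, b² = 75.
For a vertical hyperbola the asymptotes have slope ±a/b.
Here that is ±3√5/5√3 = ±√15/5.

√15/5 and -√15/5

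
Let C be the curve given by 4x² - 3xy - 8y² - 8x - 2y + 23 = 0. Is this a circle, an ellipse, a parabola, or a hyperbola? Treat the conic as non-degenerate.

hyperbola

A = 4, B = -3, C = -8.
Discriminant B² − 4AC = (-3)² − 4·4·(-8) = 137.
B² − 4AC > 0 ⇒ hyperbola.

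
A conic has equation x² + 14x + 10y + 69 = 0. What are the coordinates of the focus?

Only x is squared. Complete the square in x: (x + 7)² = -10(y + 2).
Vertex (-7, -2); 4p = -10 so p = -5/2. Opens down.
Focus is p units from the vertex along the axis: (h, k + p).

(-7, -9/2)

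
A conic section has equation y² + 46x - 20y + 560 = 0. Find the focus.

Only y is squared. Complete the square in y: (y - 10)² = -46(x + 10).
Vertex (-10, 10); 4p = -46 so p = -23/2. Opens left.
Focus is p units from the vertex along the axis: (h + p, k).

(-43/2, 10)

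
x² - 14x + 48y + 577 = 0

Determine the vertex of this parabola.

(7, -11)

Only x is squared. Complete the square in x: (x - 7)² = -48(y + 11).
Vertex (7, -11); 4p = -48 so p = -12. Opens down.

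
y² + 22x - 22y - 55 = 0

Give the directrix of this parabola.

Only y is squared. Complete the square in y: (y - 11)² = -22(x - 8).
Vertex (8, 11); 4p = -22 so p = -11/2. Opens left.
Directrix is the vertical line x = h − p = 8 − (-11/2) = 27/2.

x = 27/2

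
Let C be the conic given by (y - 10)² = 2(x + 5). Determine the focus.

(-9/2, 10)

Vertex (-5, 10); 4p = 2 so p = 1/2. Opens right.
Focus is p units from the vertex along the axis: (h + p, k).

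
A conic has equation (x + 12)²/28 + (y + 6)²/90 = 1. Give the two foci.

(-12, -6 - √62) and (-12, -6 + √62)

Center (-12, -6). The larger denominator 90 sits under the y-term, so the major axis is vertical; a² = 90, b² = 28.
c² = a² - b² = 90 - 28 = 62, so c = √62.
Foci lie on the vertical axis through the center: (h, k ± c).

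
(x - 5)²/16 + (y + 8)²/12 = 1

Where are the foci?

Center (5, -8). The larger denominator 16 sits under the x-term, so the major axis is horizontal; a² = 16, b² = 12.
c² = a² - b² = 16 - 12 = 4, so c = 2.
Foci lie on the horizontal axis through the center: (h ± c, k).

(3, -8) and (7, -8)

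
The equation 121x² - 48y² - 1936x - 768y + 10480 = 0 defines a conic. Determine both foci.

Rearranging, 121(x² - 16x) -48(y² + 16y) = -10480.
Complete the square in x and y: 121(x - 8)² -48(y + 8)² = -10480 + 7744 - 3072 = -5808
Divide by -5808: (y + 8)²/121 - (x - 8)²/48 = 1
Hyperbola, center (8, -8), transverse axis vertical; a² = 121, b² = 48.
c² = a² + b² = 121 + 48 = 169, so c = 13.
Foci lie on the vertical axis through the center: (h, k ± c).

(8, -21) and (8, 5)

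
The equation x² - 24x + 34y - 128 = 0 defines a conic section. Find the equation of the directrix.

Only x is squared. Complete the square in x: (x - 12)² = -34(y - 8).
Vertex (12, 8); 4p = -34 so p = -17/2. Opens down.
Directrix is the horizontal line y = k − p = 8 − (-17/2) = 33/2.

y = 33/2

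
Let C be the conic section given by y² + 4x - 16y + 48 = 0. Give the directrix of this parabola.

Only y is squared. Complete the square in y: (y - 8)² = -4(x - 4).
Vertex (4, 8); 4p = -4 so p = -1. Opens left.
Directrix is the vertical line x = h − p = 4 − (-1) = 5.

x = 5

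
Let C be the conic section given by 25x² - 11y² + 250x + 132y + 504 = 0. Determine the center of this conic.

Group the x- and y-terms: 25(x² + 10x) -11(y² - 12y) = -504
25(x + 5)² -11(y - 6)² = -504 + 625 - 396 = -275
Dividing both sides by -275: (y - 6)²/25 - (x + 5)²/11 = 1
Hyperbola with center (-5, 6).

(-5, 6)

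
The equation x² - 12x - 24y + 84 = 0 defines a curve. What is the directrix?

Only x is squared. Complete the square in x: (x - 6)² = 24(y - 2).
Vertex (6, 2); 4p = 24 so p = 6. Opens up.
Directrix is the horizontal line y = k − p = 2 − (6) = -4.

y = -4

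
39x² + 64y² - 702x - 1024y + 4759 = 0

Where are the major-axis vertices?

Rearranging, 39(x² - 18x) + 64(y² - 16y) = -4759.
Complete the square in x and y: 39(x - 9)² + 64(y - 8)² = -4759 + 3159 + 4096 = 2496
Divide through by 2496 to get (x - 9)²/64 + (y - 8)²/39 = 1.
Ellipse, center (9, 8), major axis horizontal; a² = 64, b² = 39.
a = 8. Vertices at (h ± a, k).

(1, 8) and (17, 8)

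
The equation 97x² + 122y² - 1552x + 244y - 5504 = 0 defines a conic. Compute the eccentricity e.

Collect terms: 97(x² - 16x) + 122(y² + 2y) = 5504
Complete the square in x and y: 97(x - 8)² + 122(y + 1)² = 5504 + 6208 + 122 = 11834
Dividing both sides by 11834: (x - 8)²/122 + (y + 1)²/97 = 1
Ellipse, center (8, -1), major axis horizontal; a² = 122, b² = 97.
c² = a² - b² = 25, so c = 5.
e = c/a = 5/√122 = 5√122/122.

e = 5√122/122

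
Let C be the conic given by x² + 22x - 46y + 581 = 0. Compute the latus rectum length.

Only x is squared. Complete the square in x: (x + 11)² = 46(y - 10).
Vertex (-11, 10); 4p = 46 so p = 23/2. Opens up.
Latus rectum length = |4p| = 46.

46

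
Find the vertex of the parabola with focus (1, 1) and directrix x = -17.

(-8, 1)

The vertex is the midpoint between the focus and the directrix along the axis of symmetry.
Axis is horizontal (directrix is vertical). Vertex x-coordinate = (1 + (-17))/2 = -8; y-coordinate = 1.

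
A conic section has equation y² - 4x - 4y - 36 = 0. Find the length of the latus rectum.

Only y is squared. Complete the square in y: (y - 2)² = 4(x + 10).
Vertex (-10, 2); 4p = 4 so p = 1. Opens right.
Latus rectum length = |4p| = 4.

4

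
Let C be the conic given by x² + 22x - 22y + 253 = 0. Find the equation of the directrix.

Only x is squared. Complete the square in x: (x + 11)² = 22(y - 6).
Vertex (-11, 6); 4p = 22 so p = 11/2. Opens up.
Directrix is the horizontal line y = k − p = 6 − (11/2) = 1/2.

y = 1/2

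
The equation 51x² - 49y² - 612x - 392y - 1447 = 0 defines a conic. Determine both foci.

(-4, -4) and (16, -4)

Collect terms: 51(x² - 12x) -49(y² + 8y) = 1447
51(x - 6)² -49(y + 4)² = 1447 + 1836 - 784 = 2499
Dividing both sides by 2499: (x - 6)²/49 - (y + 4)²/51 = 1
Hyperbola, center (6, -4), transverse axis horizontal; a² = 49, b² = 51.
c² = a² + b² = 49 + 51 = 100, so c = 10.
Foci lie on the horizontal axis through the center: (h ± c, k).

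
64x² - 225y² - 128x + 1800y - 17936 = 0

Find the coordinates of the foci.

Rearranging, 64(x² - 2x) -225(y² - 8y) = 17936.
Completing the square gives 64(x - 1)² -225(y - 4)² = 17936 + 64 - 3600 = 14400.
Dividing both sides by 14400: (x - 1)²/225 - (y - 4)²/64 = 1
Hyperbola, center (1, 4), transverse axis horizontal; a² = 225, b² = 64.
c² = a² + b² = 225 + 64 = 289, so c = 17.
Foci lie on the horizontal axis through the center: (h ± c, k).

(-16, 4) and (18, 4)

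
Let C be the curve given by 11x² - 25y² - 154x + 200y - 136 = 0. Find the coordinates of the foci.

11(x² - 14x) -25(y² - 8y) = 136
Complete the square: 11(x - 7)² -25(y - 4)² = 136 + 539 - 400 = 275
Divide by 275: (x - 7)²/25 - (y - 4)²/11 = 1
Hyperbola, center (7, 4), transverse axis horizontal; a² = 25, b² = 11.
c² = a² + b² = 25 + 11 = 36, so c = 6.
Foci lie on the horizontal axis through the center: (h ± c, k).

(1, 4) and (13, 4)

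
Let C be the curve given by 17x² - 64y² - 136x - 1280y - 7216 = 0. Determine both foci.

(-5, -10) and (13, -10)

17(x² - 8x) -64(y² + 20y) = 7216
Completing the square gives 17(x - 4)² -64(y + 10)² = 7216 + 272 - 6400 = 1088.
Dividing both sides by 1088: (x - 4)²/64 - (y + 10)²/17 = 1
Hyperbola, center (4, -10), transverse axis horizontal; a² = 64, b² = 17.
c² = a² + b² = 64 + 17 = 81, so c = 9.
Foci lie on the horizontal axis through the center: (h ± c, k).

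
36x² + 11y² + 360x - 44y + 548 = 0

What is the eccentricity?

Rearranging, 36(x² + 10x) + 11(y² - 4y) = -548.
Complete the square: 36(x + 5)² + 11(y - 2)² = -548 + 900 + 44 = 396
Divide by 396: (x + 5)²/11 + (y - 2)²/36 = 1
Ellipse, center (-5, 2), major axis vertical; a² = 36, b² = 11.
c² = a² - b² = 25, so c = 5.
e = c/a = 5/6.

e = 5/6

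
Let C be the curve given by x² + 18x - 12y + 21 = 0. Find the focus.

(-9, -2)

Only x is squared. Complete the square in x: (x + 9)² = 12(y + 5).
Vertex (-9, -5); 4p = 12 so p = 3. Opens up.
Focus is p units from the vertex along the axis: (h, k + p).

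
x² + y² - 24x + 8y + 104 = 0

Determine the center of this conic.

(12, -4)

Rearranging, (x² - 24x) + (y² + 8y) = -104.
Complete the square in x and y: (x - 12)² + (y + 4)² = -104 + 144 + 16 = 56
So (x - 12)² + (y + 4)² = 56.
Circle centered at (12, -4) with r² = 56.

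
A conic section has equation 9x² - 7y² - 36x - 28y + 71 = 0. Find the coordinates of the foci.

(2, -6) and (2, 2)

Rearranging, 9(x² - 4x) -7(y² + 4y) = -71.
9(x - 2)² -7(y + 2)² = -71 + 36 - 28 = -63
Divide by -63: (y + 2)²/9 - (x - 2)²/7 = 1
Hyperbola, center (2, -2), transverse axis vertical; a² = 9, b² = 7.
c² = a² + b² = 9 + 7 = 16, so c = 4.
Foci lie on the vertical axis through the center: (h, k ± c).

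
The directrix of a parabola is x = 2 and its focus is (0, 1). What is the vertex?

The vertex is the midpoint between the focus and the directrix along the axis of symmetry.
Axis is horizontal (directrix is vertical). Vertex x-coordinate = (0 + 2)/2 = 1; y-coordinate = 1.

(1, 1)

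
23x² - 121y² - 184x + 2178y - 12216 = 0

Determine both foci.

(-8, 9) and (16, 9)

Group the x- and y-terms: 23(x² - 8x) -121(y² - 18y) = 12216
Complete the square in x and y: 23(x - 4)² -121(y - 9)² = 12216 + 368 - 9801 = 2783
Dividing both sides by 2783: (x - 4)²/121 - (y - 9)²/23 = 1
Hyperbola, center (4, 9), transverse axis horizontal; a² = 121, b² = 23.
c² = a² + b² = 121 + 23 = 144, so c = 12.
Foci lie on the horizontal axis through the center: (h ± c, k).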